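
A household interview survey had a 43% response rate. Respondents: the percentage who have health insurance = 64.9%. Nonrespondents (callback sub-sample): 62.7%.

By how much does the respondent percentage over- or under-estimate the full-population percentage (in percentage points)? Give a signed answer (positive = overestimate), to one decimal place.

Nonresponse fraction = 1 − 0.43 = 0.57.
Bias = (nonresponse fraction) × (respondent percentage − nonrespondent percentage)
     = 0.57 × (64.9 − 62.7) = 0.57 × 2.2 = 1.254.

+1.3 percentage points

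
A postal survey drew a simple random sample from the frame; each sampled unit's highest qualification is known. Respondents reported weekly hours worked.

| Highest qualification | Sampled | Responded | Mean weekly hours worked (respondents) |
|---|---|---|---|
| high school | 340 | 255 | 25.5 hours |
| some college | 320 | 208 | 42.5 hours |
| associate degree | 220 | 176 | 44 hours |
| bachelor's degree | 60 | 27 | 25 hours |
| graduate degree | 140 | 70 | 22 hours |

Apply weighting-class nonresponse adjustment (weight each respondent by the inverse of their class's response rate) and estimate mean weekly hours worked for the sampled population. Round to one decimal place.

33.8

Response rates by class: high school 255/340 = 75%, some college 208/320 = 65%, associate degree 176/220 = 80%, bachelor's degree 27/60 = 45%, graduate degree 70/140 = 50%.
Inverse-response-rate weighting restores each class to its sampled count, so class totals weight by n_sampled:
  high school: 340 × 25.5 = 8670
  some college: 320 × 42.5 = 13,600
  associate degree: 220 × 44 = 9680
  bachelor's degree: 60 × 25 = 1500
  graduate degree: 140 × 22 = 3080
Adjusted estimate = 36,530 / 1,080 = 33.8241 → 33.8.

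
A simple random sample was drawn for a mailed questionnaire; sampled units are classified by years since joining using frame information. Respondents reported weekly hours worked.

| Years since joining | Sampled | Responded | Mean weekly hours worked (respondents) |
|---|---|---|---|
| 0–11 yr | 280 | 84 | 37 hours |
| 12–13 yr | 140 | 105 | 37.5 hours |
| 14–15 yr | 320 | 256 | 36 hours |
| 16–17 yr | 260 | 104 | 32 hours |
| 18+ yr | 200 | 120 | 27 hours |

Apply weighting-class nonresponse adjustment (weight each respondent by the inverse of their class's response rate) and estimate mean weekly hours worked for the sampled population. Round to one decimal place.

34.0

Response rates by class: 0–11 yr 84/280 = 30%, 12–13 yr 105/140 = 75%, 14–15 yr 256/320 = 80%, 16–17 yr 104/260 = 40%, 18+ yr 120/200 = 60%.
Weighting each respondent by the inverse class response rate inflates each class back to its sampled size, so the class weight is n_sampled:
  0–11 yr: 280 × 37 = 10,360
  12–13 yr: 140 × 37.5 = 5250
  14–15 yr: 320 × 36 = 11,520
  16–17 yr: 260 × 32 = 8320
  18+ yr: 200 × 27 = 5400
Adjusted estimate = 40,850 / 1,200 = 34.0417 → 34.0.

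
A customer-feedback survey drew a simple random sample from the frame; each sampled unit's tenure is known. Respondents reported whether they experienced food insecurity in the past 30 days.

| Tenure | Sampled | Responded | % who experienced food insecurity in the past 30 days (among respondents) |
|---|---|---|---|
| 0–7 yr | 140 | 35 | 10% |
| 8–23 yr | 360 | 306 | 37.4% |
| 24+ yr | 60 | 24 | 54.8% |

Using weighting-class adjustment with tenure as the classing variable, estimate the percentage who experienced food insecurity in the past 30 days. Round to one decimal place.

32.4%

Class response rates: 0–7 yr 35/140 = 25%, 8–23 yr 306/360 = 85%, 24+ yr 24/60 = 40%.
Weighting each respondent by the inverse class response rate inflates each class back to its sampled size, so the class weight is n_sampled:
  0–7 yr: 140 × 10 = 1400
  8–23 yr: 360 × 37.4 = 13,464
  24+ yr: 60 × 54.8 = 3288
Adjusted estimate = 18,152 / 560 = 32.4143 → 32.4%.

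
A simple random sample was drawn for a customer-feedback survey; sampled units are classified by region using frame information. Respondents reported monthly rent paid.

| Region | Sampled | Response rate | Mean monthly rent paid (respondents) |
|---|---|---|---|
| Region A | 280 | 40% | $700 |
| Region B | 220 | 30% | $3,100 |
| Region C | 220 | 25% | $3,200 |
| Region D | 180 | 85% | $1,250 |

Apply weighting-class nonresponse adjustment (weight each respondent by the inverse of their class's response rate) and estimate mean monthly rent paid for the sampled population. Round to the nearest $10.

$2,010

Inverse-response-rate weighting restores each class to its sampled count, so class totals weight by n_sampled:
  Region A: 280 × 700 = 196,000
  Region B: 220 × 3100 = 682,000
  Region C: 220 × 3200 = 704,000
  Region D: 180 × 1250 = 225,000
Adjusted estimate = 1,807,000 / 900 = 2007.78 → $2,010.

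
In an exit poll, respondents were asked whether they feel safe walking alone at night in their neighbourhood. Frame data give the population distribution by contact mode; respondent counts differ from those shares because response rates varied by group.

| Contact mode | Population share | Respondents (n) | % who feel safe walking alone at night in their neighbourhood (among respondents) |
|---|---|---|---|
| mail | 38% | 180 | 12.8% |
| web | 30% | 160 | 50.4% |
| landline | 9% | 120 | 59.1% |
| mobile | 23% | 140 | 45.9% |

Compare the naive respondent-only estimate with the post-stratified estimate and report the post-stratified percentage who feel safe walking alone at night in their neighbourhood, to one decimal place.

35.9%

Unadjusted (pooled respondent) estimate weights by respondent counts:
  (180/600)×12.8 + (160/600)×50.4 + (120/600)×59.1 + (140/600)×45.9 = 39.81%
Post-stratifying to population shares instead:
  0.38×12.8 + 0.3×50.4 + 0.09×59.1 + 0.23×45.9 = 35.86%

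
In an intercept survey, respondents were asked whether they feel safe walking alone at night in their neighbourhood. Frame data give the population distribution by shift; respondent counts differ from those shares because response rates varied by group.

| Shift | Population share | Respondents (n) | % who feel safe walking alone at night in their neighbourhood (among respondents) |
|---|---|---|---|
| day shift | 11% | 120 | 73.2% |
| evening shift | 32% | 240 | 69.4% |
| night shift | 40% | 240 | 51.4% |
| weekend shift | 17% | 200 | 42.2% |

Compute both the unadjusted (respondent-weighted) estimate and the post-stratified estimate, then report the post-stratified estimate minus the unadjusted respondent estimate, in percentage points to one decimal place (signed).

+0.2 percentage points

Without adjustment, the pooled respondent share is:
  (120/800)×73.2 + (240/800)×69.4 + (240/800)×51.4 + (200/800)×42.2 = 57.77%
Post-stratifying to population shares instead:
  0.11×73.2 + 0.32×69.4 + 0.4×51.4 + 0.17×42.2 = 57.994%
Difference = 57.994 − 57.77 = 0.224 pp.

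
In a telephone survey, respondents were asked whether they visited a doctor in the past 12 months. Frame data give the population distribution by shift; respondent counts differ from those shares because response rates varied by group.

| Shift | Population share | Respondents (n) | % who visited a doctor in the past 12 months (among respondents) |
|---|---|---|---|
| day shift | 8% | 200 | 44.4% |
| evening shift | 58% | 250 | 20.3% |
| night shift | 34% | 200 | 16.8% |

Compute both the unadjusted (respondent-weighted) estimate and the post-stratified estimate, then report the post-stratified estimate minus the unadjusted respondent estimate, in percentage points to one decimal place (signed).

Naive respondent-only estimate (weights = respondent counts):
  (200/650)×44.4 + (250/650)×20.3 + (200/650)×16.8 = 26.6385%
Reweighting by population shift shares:
  0.08×44.4 + 0.58×20.3 + 0.34×16.8 = 21.038%
Difference = 21.038 − 26.6385 = -5.6005 pp.

-5.6 percentage points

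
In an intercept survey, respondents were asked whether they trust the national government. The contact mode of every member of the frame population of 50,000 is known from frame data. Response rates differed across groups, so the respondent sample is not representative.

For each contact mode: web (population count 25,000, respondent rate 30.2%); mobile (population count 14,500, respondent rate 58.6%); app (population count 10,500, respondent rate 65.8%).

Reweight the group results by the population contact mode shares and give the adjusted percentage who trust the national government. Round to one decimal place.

Weight each group's respondent value by its population share:
  web: (25,000/50,000) × 30.2 = 15.1
  mobile: (14,500/50,000) × 58.6 = 16.994
  app: (10,500/50,000) × 65.8 = 13.818
Post-stratified estimate = 45.912 → 45.9%.

45.9%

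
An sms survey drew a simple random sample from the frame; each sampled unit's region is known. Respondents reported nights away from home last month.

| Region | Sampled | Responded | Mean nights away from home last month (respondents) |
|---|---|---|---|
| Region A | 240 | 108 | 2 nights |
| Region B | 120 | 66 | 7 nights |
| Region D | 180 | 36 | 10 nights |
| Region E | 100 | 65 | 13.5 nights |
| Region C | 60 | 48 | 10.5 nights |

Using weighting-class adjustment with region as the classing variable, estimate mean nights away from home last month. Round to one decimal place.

Class response rates: Region A 108/240 = 45%, Region B 66/120 = 55%, Region D 36/180 = 20%, Region E 65/100 = 65%, Region C 48/60 = 80%.
Inverse-response-rate weighting restores each class to its sampled count, so class totals weight by n_sampled:
  Region A: 240 × 2 = 480
  Region B: 120 × 7 = 840
  Region D: 180 × 10 = 1800
  Region E: 100 × 13.5 = 1350
  Region C: 60 × 10.5 = 630
Adjusted estimate = 5100 / 700 = 7.28571 → 7.3.

7.3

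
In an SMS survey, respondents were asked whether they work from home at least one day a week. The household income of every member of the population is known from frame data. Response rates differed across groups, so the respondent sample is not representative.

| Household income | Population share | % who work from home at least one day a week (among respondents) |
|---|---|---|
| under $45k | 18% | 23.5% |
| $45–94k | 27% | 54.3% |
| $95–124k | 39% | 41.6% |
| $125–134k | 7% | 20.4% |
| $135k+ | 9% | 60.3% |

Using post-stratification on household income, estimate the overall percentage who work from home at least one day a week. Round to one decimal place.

42.0%

Reweight to the known household income distribution:
  under $45k: 0.18 × 23.5 = 4.23
  $45–94k: 0.27 × 54.3 = 14.661
  $95–124k: 0.39 × 41.6 = 16.224
  $125–134k: 0.07 × 20.4 = 1.428
  $135k+: 0.09 × 60.3 = 5.427
Post-stratified estimate = 41.97 → 42.0%.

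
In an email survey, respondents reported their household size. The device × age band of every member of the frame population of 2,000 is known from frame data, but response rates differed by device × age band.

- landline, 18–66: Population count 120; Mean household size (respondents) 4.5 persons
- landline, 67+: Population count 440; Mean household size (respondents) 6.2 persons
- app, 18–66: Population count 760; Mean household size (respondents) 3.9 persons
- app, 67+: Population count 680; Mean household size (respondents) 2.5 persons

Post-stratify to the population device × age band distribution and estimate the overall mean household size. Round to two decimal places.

Each cell contributes population-share × respondent value:
  landline, 18–66: (120/2,000) × 4.5 = 0.27
  landline, 67+: (440/2,000) × 6.2 = 1.364
  app, 18–66: (760/2,000) × 3.9 = 1.482
  app, 67+: (680/2,000) × 2.5 = 0.85
Post-stratified estimate = 3.966 → 3.97.

3.97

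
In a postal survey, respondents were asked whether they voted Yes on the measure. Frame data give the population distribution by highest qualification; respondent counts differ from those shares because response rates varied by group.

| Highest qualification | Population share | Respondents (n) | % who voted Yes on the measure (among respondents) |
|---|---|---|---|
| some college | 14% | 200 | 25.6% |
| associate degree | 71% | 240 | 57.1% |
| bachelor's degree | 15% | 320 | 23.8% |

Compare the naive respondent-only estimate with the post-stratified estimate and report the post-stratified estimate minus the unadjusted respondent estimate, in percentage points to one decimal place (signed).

Without adjustment, the pooled respondent share is:
  (200/760)×25.6 + (240/760)×57.1 + (320/760)×23.8 = 34.7895%
Post-stratified estimate weights by population shares:
  0.14×25.6 + 0.71×57.1 + 0.15×23.8 = 47.695%
Difference = 47.695 − 34.7895 = 12.9055 pp.

+12.9 percentage points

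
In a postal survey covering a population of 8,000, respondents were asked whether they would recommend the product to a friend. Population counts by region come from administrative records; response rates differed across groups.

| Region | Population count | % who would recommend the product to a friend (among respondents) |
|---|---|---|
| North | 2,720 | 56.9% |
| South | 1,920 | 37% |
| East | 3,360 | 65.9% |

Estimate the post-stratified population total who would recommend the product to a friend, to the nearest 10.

Estimated count per cell = population count × respondent percentage:
  North: 2,720 × 56.9% = 1547.68
  South: 1,920 × 37% = 710.4
  East: 3,360 × 65.9% = 2214.24
Estimated total = 4472.32 → 4,470.

4,470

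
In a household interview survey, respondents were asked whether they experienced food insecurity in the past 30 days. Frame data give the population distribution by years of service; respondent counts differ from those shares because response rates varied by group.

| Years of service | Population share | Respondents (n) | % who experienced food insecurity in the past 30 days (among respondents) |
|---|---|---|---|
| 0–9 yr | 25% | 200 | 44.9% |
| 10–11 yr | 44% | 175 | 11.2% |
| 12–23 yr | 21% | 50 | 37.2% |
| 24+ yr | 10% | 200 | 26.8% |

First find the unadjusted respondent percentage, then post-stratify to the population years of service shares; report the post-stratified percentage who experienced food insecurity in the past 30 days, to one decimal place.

Naive respondent-only estimate (weights = respondent counts):
  (200/625)×44.9 + (175/625)×11.2 + (50/625)×37.2 + (200/625)×26.8 = 29.056%
Post-stratifying to population shares instead:
  0.25×44.9 + 0.44×11.2 + 0.21×37.2 + 0.1×26.8 = 26.645%

26.6%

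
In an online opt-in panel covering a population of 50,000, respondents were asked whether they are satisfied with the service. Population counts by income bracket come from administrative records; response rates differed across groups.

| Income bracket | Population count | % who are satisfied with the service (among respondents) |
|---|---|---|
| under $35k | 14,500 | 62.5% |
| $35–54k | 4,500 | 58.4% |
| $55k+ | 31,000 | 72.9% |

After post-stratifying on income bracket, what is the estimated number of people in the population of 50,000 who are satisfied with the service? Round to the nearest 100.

Estimated count per cell = population count × respondent percentage:
  under $35k: 14,500 × 62.5% = 9062.5
  $35–54k: 4,500 × 58.4% = 2628
  $55k+: 31,000 × 72.9% = 22,599
Estimated total = 34289.5 → 34,300.

34,300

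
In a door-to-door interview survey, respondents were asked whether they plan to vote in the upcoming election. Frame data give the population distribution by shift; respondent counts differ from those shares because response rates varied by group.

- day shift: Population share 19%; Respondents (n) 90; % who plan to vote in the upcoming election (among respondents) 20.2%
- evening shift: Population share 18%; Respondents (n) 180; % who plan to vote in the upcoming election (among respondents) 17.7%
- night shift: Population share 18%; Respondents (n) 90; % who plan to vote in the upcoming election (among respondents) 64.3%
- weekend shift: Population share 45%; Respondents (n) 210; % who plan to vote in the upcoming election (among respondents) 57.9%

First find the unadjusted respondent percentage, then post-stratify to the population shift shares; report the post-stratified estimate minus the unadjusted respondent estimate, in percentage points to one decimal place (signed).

Naive respondent-only estimate (weights = respondent counts):
  (90/570)×20.2 + (180/570)×17.7 + (90/570)×64.3 + (210/570)×57.9 = 40.2632%
Reweighting by population shift shares:
  0.19×20.2 + 0.18×17.7 + 0.18×64.3 + 0.45×57.9 = 44.653%
Difference = 44.653 − 40.2632 = 4.3898 pp.

+4.4 percentage points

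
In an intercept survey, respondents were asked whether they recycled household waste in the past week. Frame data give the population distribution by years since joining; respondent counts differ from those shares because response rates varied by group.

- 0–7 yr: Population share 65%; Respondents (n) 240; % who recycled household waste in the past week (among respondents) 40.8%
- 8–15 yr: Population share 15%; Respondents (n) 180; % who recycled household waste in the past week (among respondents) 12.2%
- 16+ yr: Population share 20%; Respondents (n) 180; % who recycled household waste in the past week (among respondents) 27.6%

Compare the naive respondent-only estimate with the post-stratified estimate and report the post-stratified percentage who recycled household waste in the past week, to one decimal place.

Without adjustment, the pooled respondent share is:
  (240/600)×40.8 + (180/600)×12.2 + (180/600)×27.6 = 28.26%
Post-stratified estimate weights by population shares:
  0.65×40.8 + 0.15×12.2 + 0.2×27.6 = 33.87%

33.9%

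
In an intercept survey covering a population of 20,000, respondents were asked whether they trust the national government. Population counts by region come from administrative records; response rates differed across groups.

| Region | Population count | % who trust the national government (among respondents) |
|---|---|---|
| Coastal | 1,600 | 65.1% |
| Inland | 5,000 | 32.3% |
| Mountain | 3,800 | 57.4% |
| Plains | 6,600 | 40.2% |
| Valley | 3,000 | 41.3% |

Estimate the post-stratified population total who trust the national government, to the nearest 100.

8,700

Each cell contributes its population count × the respondent rate:
  Coastal: 1,600 × 65.1% = 1041.6
  Inland: 5,000 × 32.3% = 1615
  Mountain: 3,800 × 57.4% = 2181.2
  Plains: 6,600 × 40.2% = 2653.2
  Valley: 3,000 × 41.3% = 1239
Estimated total = 8730 → 8,700.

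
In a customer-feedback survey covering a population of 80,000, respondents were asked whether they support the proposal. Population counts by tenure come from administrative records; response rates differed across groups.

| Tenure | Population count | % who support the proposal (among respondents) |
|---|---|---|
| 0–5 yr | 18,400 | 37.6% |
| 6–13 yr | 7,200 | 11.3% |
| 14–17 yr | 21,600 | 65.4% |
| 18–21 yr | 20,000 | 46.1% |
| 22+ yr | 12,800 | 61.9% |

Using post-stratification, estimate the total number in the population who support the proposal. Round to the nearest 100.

39,000

Apply each group's respondent rate to its population count:
  0–5 yr: 18,400 × 37.6% = 6918.4
  6–13 yr: 7,200 × 11.3% = 813.6
  14–17 yr: 21,600 × 65.4% = 14126.4
  18–21 yr: 20,000 × 46.1% = 9220
  22+ yr: 12,800 × 61.9% = 7923.2
Estimated total = 39001.6 → 39,000.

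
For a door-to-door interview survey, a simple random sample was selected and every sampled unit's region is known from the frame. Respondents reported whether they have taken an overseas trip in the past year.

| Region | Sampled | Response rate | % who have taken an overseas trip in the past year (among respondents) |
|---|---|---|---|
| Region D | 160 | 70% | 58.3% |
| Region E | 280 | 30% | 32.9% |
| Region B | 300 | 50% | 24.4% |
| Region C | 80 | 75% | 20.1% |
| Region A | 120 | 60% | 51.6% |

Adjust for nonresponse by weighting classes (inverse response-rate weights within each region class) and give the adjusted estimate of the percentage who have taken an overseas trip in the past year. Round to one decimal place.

35.8%

Each respondent's weight = sampled/responded in their class; summing within a class gives n_sampled, so:
  Region D: 160 × 58.3 = 9328
  Region E: 280 × 32.9 = 9212
  Region B: 300 × 24.4 = 7320
  Region C: 80 × 20.1 = 1608
  Region A: 120 × 51.6 = 6192
Adjusted estimate = 33,660 / 940 = 35.8085 → 35.8%.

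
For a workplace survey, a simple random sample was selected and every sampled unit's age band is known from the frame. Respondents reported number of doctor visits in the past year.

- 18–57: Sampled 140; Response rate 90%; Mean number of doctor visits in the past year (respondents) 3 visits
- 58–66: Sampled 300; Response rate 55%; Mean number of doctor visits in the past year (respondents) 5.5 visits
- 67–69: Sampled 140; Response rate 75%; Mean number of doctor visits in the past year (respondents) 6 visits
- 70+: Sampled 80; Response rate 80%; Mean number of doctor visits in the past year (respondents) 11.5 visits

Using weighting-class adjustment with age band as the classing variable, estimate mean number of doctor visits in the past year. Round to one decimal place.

5.8

Inverse-response-rate weighting restores each class to its sampled count, so class totals weight by n_sampled:
  18–57: 140 × 3 = 420
  58–66: 300 × 5.5 = 1650
  67–69: 140 × 6 = 840
  70+: 80 × 11.5 = 920
Adjusted estimate = 3830 / 660 = 5.80303 → 5.8.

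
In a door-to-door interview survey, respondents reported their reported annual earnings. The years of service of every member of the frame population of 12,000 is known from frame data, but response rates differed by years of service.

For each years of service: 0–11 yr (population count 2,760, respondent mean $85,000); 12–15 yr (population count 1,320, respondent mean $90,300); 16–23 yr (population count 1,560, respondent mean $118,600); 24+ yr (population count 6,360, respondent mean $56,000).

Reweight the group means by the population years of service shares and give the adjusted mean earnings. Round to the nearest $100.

Reweight to the known years of service distribution:
  0–11 yr: (2,760/12,000) × 85,000 = 19,550
  12–15 yr: (1,320/12,000) × 90,300 = 9933
  16–23 yr: (1,560/12,000) × 118,600 = 15,418
  24+ yr: (6,360/12,000) × 56,000 = 29,680
Post-stratified estimate = 74,581 → $74,600.

$74,600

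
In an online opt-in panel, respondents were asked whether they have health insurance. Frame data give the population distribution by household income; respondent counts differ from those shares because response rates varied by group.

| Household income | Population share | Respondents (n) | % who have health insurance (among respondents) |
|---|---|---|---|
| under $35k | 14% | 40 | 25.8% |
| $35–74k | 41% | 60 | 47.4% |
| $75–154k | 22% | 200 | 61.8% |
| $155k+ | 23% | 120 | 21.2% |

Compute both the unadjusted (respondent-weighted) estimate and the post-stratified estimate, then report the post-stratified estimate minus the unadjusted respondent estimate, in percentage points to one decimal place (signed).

Unadjusted (pooled respondent) estimate weights by respondent counts:
  (40/420)×25.8 + (60/420)×47.4 + (200/420)×61.8 + (120/420)×21.2 = 44.7143%
Post-stratifying to population shares instead:
  0.14×25.8 + 0.41×47.4 + 0.22×61.8 + 0.23×21.2 = 41.518%
Difference = 41.518 − 44.7143 = -3.1963 pp.

-3.2 percentage points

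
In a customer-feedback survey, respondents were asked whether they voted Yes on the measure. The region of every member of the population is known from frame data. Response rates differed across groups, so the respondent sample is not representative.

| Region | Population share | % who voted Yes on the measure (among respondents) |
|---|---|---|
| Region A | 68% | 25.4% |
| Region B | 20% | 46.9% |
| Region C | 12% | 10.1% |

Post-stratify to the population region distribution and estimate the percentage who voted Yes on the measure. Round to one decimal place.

Reweight to the known region distribution:
  Region A: 0.68 × 25.4 = 17.272
  Region B: 0.2 × 46.9 = 9.38
  Region C: 0.12 × 10.1 = 1.212
Post-stratified estimate = 27.864 → 27.9%.

27.9%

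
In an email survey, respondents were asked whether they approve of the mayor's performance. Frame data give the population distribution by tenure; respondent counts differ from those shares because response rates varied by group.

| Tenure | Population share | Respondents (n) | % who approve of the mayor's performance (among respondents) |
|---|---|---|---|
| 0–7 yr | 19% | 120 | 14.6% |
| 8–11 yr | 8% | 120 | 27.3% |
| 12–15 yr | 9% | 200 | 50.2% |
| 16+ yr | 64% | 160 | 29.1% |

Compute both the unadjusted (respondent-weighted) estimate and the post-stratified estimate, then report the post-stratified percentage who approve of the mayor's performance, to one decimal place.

Without adjustment, the pooled respondent share is:
  (120/600)×14.6 + (120/600)×27.3 + (200/600)×50.2 + (160/600)×29.1 = 32.8733%
Reweighting by population tenure shares:
  0.19×14.6 + 0.08×27.3 + 0.09×50.2 + 0.64×29.1 = 28.1%

28.1%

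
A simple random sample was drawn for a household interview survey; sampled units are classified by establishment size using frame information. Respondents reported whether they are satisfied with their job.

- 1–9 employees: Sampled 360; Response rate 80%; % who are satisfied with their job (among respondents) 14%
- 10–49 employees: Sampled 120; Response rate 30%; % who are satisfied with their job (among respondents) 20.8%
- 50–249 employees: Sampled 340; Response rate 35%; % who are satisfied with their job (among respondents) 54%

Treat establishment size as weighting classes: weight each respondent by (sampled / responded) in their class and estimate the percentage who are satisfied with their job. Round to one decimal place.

31.6%

With weight = n_sampled/n_responded per class, the weighted class total is n_sampled:
  1–9 employees: 360 × 14 = 5040
  10–49 employees: 120 × 20.8 = 2496
  50–249 employees: 340 × 54 = 18,360
Adjusted estimate = 25,896 / 820 = 31.5805 → 31.6%.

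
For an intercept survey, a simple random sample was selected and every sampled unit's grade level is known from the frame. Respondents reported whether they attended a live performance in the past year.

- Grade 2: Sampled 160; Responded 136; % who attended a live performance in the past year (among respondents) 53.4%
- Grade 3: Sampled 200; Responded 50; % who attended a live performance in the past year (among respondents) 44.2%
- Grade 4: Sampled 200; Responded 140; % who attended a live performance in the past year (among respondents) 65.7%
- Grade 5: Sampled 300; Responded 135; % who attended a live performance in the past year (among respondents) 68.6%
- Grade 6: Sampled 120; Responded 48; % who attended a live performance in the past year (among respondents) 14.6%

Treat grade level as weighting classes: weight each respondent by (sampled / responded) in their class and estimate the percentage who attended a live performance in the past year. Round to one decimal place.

53.9%

Response rates by class: Grade 2 136/160 = 85%, Grade 3 50/200 = 25%, Grade 4 140/200 = 70%, Grade 5 135/300 = 45%, Grade 6 48/120 = 40%.
Each respondent's weight = sampled/responded in their class; summing within a class gives n_sampled, so:
  Grade 2: 160 × 53.4 = 8544
  Grade 3: 200 × 44.2 = 8840
  Grade 4: 200 × 65.7 = 13,140
  Grade 5: 300 × 68.6 = 20,580
  Grade 6: 120 × 14.6 = 1752
Adjusted estimate = 52,856 / 980 = 53.9347 → 53.9%.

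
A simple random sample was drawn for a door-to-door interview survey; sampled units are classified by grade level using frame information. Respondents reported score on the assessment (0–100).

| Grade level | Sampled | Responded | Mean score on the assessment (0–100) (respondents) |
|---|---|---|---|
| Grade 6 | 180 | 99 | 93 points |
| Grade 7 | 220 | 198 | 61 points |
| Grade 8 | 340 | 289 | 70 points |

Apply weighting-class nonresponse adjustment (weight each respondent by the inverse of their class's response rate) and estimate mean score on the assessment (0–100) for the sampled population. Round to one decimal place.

72.9

Class response rates: Grade 6 99/180 = 55%, Grade 7 198/220 = 90%, Grade 8 289/340 = 85%.
Each respondent's weight = sampled/responded in their class; summing within a class gives n_sampled, so:
  Grade 6: 180 × 93 = 16,740
  Grade 7: 220 × 61 = 13,420
  Grade 8: 340 × 70 = 23,800
Adjusted estimate = 53,960 / 740 = 72.9189 → 72.9.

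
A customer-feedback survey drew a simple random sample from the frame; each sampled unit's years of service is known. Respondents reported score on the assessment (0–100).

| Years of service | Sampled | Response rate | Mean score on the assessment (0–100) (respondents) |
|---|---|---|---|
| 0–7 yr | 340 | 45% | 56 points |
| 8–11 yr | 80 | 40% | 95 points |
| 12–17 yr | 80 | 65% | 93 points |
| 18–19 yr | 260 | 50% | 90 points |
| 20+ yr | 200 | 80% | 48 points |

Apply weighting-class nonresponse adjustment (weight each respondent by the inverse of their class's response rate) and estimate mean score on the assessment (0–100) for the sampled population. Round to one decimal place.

69.9

With weight = n_sampled/n_responded per class, the weighted class total is n_sampled:
  0–7 yr: 340 × 56 = 19,040
  8–11 yr: 80 × 95 = 7600
  12–17 yr: 80 × 93 = 7440
  18–19 yr: 260 × 90 = 23,400
  20+ yr: 200 × 48 = 9600
Adjusted estimate = 67,080 / 960 = 69.875 → 69.9.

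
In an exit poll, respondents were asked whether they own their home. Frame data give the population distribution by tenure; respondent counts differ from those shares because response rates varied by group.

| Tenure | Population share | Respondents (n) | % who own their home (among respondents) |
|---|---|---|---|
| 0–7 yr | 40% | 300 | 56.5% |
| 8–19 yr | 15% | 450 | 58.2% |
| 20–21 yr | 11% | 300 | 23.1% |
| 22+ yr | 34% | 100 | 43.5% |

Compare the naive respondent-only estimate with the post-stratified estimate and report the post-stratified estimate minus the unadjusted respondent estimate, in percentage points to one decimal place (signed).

Unadjusted (pooled respondent) estimate weights by respondent counts:
  (300/1150)×56.5 + (450/1150)×58.2 + (300/1150)×23.1 + (100/1150)×43.5 = 47.3217%
Post-stratified estimate weights by population shares:
  0.4×56.5 + 0.15×58.2 + 0.11×23.1 + 0.34×43.5 = 48.661%
Difference = 48.661 − 47.3217 = 1.3393 pp.

+1.3 percentage points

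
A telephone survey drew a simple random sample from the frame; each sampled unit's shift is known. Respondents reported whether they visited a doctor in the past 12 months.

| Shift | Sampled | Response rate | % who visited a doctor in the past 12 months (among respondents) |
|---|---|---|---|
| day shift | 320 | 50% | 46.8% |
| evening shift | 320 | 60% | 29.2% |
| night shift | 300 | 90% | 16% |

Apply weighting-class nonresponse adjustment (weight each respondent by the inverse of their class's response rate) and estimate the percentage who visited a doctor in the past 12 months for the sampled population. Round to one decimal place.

31.0%

Weighting each respondent by the inverse class response rate inflates each class back to its sampled size, so the class weight is n_sampled:
  day shift: 320 × 46.8 = 14,976
  evening shift: 320 × 29.2 = 9344
  night shift: 300 × 16 = 4800
Adjusted estimate = 29,120 / 940 = 30.9787 → 31.0%.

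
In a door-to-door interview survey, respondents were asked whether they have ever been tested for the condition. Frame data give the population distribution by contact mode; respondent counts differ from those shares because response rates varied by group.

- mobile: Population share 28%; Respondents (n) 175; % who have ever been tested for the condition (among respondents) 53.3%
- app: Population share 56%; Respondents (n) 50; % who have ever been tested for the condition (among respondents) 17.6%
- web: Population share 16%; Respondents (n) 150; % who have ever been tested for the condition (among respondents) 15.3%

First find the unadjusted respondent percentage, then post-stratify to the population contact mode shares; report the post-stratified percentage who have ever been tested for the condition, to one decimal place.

27.2%

Without adjustment, the pooled respondent share is:
  (175/375)×53.3 + (50/375)×17.6 + (150/375)×15.3 = 33.34%
Post-stratifying to population shares instead:
  0.28×53.3 + 0.56×17.6 + 0.16×15.3 = 27.228%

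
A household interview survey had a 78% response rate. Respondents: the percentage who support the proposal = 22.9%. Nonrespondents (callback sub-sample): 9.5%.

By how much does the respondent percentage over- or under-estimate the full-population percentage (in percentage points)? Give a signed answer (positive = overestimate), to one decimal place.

Nonresponse fraction = 1 − 0.78 = 0.22.
Bias = (nonresponse fraction) × (respondent percentage − nonrespondent percentage)
     = 0.22 × (22.9 − 9.5) = 0.22 × 13.4 = 2.948.

+2.9 percentage points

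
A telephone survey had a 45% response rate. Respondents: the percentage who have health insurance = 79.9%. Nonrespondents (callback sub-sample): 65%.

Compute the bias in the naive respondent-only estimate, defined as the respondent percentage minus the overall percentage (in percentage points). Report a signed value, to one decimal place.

Nonresponse fraction = 1 − 0.45 = 0.55.
Bias = (nonresponse fraction) × (respondent percentage − nonrespondent percentage)
     = 0.55 × (79.9 − 65) = 0.55 × 14.9 = 8.195.

+8.2 percentage points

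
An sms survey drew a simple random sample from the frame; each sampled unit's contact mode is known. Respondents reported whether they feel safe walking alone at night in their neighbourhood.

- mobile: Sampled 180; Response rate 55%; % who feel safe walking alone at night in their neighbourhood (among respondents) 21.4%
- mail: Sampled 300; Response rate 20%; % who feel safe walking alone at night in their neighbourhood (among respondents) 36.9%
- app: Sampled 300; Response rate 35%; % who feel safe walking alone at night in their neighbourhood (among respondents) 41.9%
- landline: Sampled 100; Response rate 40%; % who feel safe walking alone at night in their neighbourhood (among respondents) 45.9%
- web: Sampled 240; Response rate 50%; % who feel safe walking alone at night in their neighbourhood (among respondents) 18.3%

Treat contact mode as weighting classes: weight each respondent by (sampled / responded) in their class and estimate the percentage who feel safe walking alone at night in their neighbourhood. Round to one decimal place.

32.6%

Each respondent's weight = sampled/responded in their class; summing within a class gives n_sampled, so:
  mobile: 180 × 21.4 = 3852
  mail: 300 × 36.9 = 11,070
  app: 300 × 41.9 = 12,570
  landline: 100 × 45.9 = 4590
  web: 240 × 18.3 = 4392
Adjusted estimate = 36,474 / 1,120 = 32.5661 → 32.6%.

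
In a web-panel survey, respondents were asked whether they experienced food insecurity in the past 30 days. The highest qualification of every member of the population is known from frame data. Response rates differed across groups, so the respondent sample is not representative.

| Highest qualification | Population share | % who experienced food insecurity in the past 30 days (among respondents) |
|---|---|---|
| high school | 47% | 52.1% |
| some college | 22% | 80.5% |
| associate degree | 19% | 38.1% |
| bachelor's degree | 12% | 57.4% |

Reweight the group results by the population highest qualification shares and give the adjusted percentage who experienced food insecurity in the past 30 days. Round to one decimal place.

56.3%

Post-stratification weights by population share, not respondent share:
  high school: 0.47 × 52.1 = 24.487
  some college: 0.22 × 80.5 = 17.71
  associate degree: 0.19 × 38.1 = 7.239
  bachelor's degree: 0.12 × 57.4 = 6.888
Post-stratified estimate = 56.324 → 56.3%.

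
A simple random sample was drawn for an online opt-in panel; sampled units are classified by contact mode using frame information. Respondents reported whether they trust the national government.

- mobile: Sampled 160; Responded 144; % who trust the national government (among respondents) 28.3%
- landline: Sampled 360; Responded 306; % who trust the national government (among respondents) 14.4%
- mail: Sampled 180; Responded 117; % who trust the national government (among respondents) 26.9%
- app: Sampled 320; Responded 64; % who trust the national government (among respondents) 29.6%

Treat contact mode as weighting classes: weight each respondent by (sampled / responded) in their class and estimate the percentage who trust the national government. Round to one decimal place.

23.6%

Response rates by class: mobile 144/160 = 90%, landline 306/360 = 85%, mail 117/180 = 65%, app 64/320 = 20%.
Inverse-response-rate weighting restores each class to its sampled count, so class totals weight by n_sampled:
  mobile: 160 × 28.3 = 4528
  landline: 360 × 14.4 = 5184
  mail: 180 × 26.9 = 4842
  app: 320 × 29.6 = 9472
Adjusted estimate = 24,026 / 1,020 = 23.5549 → 23.6%.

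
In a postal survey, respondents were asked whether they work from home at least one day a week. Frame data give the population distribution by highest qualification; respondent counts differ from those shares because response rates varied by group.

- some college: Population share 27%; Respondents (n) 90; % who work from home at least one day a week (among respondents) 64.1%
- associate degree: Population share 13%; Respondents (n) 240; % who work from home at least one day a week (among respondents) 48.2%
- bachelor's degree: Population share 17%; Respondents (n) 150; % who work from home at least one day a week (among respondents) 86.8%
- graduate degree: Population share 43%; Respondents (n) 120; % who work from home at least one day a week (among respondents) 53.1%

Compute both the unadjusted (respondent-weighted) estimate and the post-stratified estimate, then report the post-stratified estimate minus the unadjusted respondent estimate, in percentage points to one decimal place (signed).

-0.1 percentage points

Unadjusted (pooled respondent) estimate weights by respondent counts:
  (90/600)×64.1 + (240/600)×48.2 + (150/600)×86.8 + (120/600)×53.1 = 61.215%
Post-stratified estimate weights by population shares:
  0.27×64.1 + 0.13×48.2 + 0.17×86.8 + 0.43×53.1 = 61.162%
Difference = 61.162 − 61.215 = -0.053 pp.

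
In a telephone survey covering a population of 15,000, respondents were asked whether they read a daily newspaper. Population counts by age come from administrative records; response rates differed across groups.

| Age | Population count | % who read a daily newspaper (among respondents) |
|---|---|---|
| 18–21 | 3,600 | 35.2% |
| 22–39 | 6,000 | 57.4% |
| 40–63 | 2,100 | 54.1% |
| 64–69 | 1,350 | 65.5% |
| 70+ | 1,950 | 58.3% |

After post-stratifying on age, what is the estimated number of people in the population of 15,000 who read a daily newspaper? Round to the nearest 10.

Estimated count per cell = population count × respondent percentage:
  18–21: 3,600 × 35.2% = 1267.2
  22–39: 6,000 × 57.4% = 3444
  40–63: 2,100 × 54.1% = 1136.1
  64–69: 1,350 × 65.5% = 884.25
  70+: 1,950 × 58.3% = 1136.85
Estimated total = 7868.4 → 7,870.

7,870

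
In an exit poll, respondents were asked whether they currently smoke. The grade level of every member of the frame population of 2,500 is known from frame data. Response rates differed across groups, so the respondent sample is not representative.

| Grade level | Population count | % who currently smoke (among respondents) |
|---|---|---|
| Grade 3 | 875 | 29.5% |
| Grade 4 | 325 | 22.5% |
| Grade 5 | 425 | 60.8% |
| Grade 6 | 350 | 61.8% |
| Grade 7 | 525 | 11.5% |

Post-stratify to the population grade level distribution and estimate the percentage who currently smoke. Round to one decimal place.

34.7%

Weight each group's respondent value by its population share:
  Grade 3: (875/2,500) × 29.5 = 10.325
  Grade 4: (325/2,500) × 22.5 = 2.925
  Grade 5: (425/2,500) × 60.8 = 10.336
  Grade 6: (350/2,500) × 61.8 = 8.652
  Grade 7: (525/2,500) × 11.5 = 2.415
Post-stratified estimate = 34.653 → 34.7%.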